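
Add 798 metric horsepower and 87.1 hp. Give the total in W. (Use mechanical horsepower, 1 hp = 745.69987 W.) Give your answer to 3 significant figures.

652000 W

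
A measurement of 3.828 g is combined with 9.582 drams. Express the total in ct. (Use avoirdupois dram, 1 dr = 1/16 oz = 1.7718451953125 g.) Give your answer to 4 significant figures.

3.828 g = 19.1400 ct and 9.582 dr = 84.8891 ct.
19.1400 + 84.8891 ≈ 104.0 ct.

104.0 ct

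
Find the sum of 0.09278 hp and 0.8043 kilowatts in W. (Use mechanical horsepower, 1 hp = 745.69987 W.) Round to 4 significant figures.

873.5 W

0.09278 hp = 69.1860 W and 0.8043 kW = 804.300 W.
69.1860 + 804.300 ≈ 873.5 W.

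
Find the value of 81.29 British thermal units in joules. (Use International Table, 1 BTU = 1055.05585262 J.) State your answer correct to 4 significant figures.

1 BTU = 1055.06 joules.
Thus 81.29 × 1055.06 ≈ 85770 J.

85770 J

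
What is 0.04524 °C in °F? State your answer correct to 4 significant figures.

°C = (°F − 32) × 5/9.
Applying the formula gives 32.08 °F.

32.08 °F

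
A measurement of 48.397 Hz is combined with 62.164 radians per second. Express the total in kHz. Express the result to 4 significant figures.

48.397 Hz = 0.0483970 kHz and 62.164 rad/s = 0.00989371 kHz.
0.0483970 + 0.00989371 ≈ 0.05829 kHz.

0.05829 kilohertz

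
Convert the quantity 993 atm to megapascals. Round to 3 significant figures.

101 MPa

1 atm = 0.101325 MPa.
993 × 0.101325 ≈ 101 MPa.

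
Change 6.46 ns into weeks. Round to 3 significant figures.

1 nanosecond = 1.65344 × 10^-15 weeks.
Then 6.46 × 1.65344 × 10^-15 ≈ 1.07 × 10^-14 wk.

1.07 × 10^-14 weeks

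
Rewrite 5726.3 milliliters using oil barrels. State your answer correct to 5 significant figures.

0.036017 oil barrels

1 milliliter = 6.28981 × 10^-6 bbl.
So 5726.3 × 6.28981 × 10^-6 ≈ 0.036017 bbl.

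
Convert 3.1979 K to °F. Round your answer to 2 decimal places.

K = (°F + 459.67) × 5/9.
Applying the formula gives -453.91 °F.

-453.91 °F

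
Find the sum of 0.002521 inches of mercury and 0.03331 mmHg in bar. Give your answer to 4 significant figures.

0.002521 inHg = 8.53709 × 10^-5 bar and 0.03331 mmHg = 4.44097 × 10^-5 bar.
8.53709 × 10^-5 + 4.44097 × 10^-5 ≈ 0.0001298 bar.

0.0001298 bar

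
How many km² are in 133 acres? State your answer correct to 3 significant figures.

0.538 km²

1 acre = 0.00404686 square kilometers.
Then 133 × 0.00404686 ≈ 0.538 km².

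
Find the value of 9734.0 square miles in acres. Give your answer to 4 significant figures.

6.230e+6 acres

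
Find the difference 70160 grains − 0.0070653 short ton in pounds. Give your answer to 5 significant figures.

-4.1077 lb

70160 gr = 10.0229 lb and 0.0070653 short ton = 14.1306 lb.
10.0229 − 14.1306 ≈ -4.1077 lb.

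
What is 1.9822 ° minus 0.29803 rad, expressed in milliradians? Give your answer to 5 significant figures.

-263.43 mrad

1.9822 ° = 34.5959 mrad and 0.29803 rad = 298.030 mrad.
34.5959 − 298.030 ≈ -263.43 mrad.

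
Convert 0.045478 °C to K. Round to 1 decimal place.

K = °C + 273.15.
Applying the formula gives 273.2 K.

273.2 kelvins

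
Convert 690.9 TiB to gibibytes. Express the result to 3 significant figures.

707000 gibibytes

1 TiB = 1024.00 gibibytes.
690.9 × 1024.00 ≈ 707000 GiB.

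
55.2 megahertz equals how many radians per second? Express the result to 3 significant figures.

3.47 × 10^8 radians per second

1 MHz = 6.28319 × 10^6 rad/s.
Thus 55.2 × 6.28319 × 10^6 ≈ 3.47 × 10^8 rad/s.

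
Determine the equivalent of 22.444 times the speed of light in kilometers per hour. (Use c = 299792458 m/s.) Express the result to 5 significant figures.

1 speed of light = 1.07925 × 10^9 kilometers per hour.
22.444 × 1.07925 × 10^9 ≈ 2.4223 × 10^10 km/h.

2.4223 × 10^10 km/h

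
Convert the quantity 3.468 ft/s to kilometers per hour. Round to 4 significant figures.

3.805 kilometers per hour

1 ft/s = 1.09728 km/h.
So 3.468 × 1.09728 ≈ 3.805 km/h.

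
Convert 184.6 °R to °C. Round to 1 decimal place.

-170.6 °C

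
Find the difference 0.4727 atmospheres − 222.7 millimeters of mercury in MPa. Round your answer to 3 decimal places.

0.018 megapascals

0.4727 atm = 0.0478963 MPa and 222.7 mmHg = 0.0296909 MPa.
0.0478963 − 0.0296909 ≈ 0.018 MPa.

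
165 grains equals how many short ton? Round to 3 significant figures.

1.18e-5 short ton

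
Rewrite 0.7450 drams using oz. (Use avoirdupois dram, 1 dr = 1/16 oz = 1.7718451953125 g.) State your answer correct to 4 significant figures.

1 dram = 0.0625000 oz.
So 0.7450 × 0.0625000 ≈ 0.04656 oz.

0.04656 ounces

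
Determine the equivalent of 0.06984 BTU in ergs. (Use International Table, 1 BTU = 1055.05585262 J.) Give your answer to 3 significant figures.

1 British thermal unit = 1.05506 × 10^10 ergs.
So 0.06984 × 1.05506 × 10^10 ≈ 7.37 × 10^8 erg.

7.37 × 10^8 ergs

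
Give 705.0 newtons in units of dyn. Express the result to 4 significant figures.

7.050 × 10^7 dyn

1 newton = 100000 dyn.
705.0 × 100000 ≈ 7.050 × 10^7 dyn.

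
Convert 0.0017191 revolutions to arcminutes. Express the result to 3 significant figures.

1 revolution = 21600.0 arcminutes.
0.0017191 × 21600.0 ≈ 37.1 arcmin.

37.1 arcmin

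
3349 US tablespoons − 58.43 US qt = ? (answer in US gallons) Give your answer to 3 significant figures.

3349 US tbsp = 13.0820 US gal and 58.43 US qt = 14.6075 US gal.
13.0820 − 14.6075 ≈ -1.53 US gal.

-1.53 US gal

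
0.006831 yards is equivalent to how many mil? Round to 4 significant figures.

245.9 mils

1 yard = 36000.0 mil.
0.006831 × 36000.0 ≈ 245.9 mil.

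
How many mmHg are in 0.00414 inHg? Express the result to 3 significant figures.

0.105 mmHg

1 inch of mercury = 25.4000 mmHg.
So 0.00414 × 25.4000 ≈ 0.105 mmHg.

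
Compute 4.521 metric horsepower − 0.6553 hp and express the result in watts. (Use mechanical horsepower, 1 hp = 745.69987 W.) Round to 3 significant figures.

4.521 PS = 3325.19 W and 0.6553 hp = 488.657 W.
3325.19 − 488.657 ≈ 2840 W.

2840 W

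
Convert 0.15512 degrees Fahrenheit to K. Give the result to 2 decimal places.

255.46 K

K = (°F + 459.67) × 5/9.
Applying the formula gives 255.46 K.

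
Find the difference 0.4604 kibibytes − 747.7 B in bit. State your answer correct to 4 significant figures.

-2210 bit

0.4604 KiB = 3771.60 bit and 747.7 B = 5981.60 bit.
3771.60 − 5981.60 ≈ -2210 bit.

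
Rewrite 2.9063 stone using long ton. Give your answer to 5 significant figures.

0.018164 long tons

1 st = 0.00625000 long ton.
2.9063 × 0.00625000 ≈ 0.018164 long ton.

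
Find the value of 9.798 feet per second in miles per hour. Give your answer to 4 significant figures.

6.680 mph

1 foot per second = 0.681818 mph.
So 9.798 × 0.681818 ≈ 6.680 mph.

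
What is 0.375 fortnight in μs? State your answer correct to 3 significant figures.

1 fortnight = 1.20960 × 10^12 microseconds.
Then 0.375 × 1.20960 × 10^12 ≈ 4.54 × 10^11 μs.

4.54 × 10^11 microseconds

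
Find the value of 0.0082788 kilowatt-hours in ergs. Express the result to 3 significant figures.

2.98e+11 erg

1 kilowatt-hour = 3.60000e+13 erg.
So 0.0082788 × 3.60000e+13 ≈ 2.98e+11 erg.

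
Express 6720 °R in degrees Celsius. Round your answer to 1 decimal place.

3460.2 °C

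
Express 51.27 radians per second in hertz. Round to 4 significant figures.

8.160 Hz

1 radian per second = 0.159155 Hz.
So 51.27 × 0.159155 ≈ 8.160 Hz.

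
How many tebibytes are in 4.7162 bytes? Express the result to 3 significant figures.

4.29 × 10^-12 TiB

1 B = 9.09495 × 10^-13 tebibytes.
Then 4.7162 × 9.09495 × 10^-13 ≈ 4.29 × 10^-12 TiB.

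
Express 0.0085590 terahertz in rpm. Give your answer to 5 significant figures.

1 THz = 6.00000 × 10^13 rpm.
Then 0.0085590 × 6.00000 × 10^13 ≈ 5.1354 × 10^11 rpm.

5.1354 × 10^11 rpm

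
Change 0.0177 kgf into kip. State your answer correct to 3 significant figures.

3.90 × 10^-5 kip

1 kilogram-force = 0.00220462 kip.
Then 0.0177 × 0.00220462 ≈ 3.90 × 10^-5 kip.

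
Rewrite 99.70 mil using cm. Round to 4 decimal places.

1 mil = 0.00254000 cm.
So 99.70 × 0.00254000 ≈ 0.2532 cm.

0.2532 cm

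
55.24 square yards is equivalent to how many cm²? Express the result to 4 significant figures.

1 square yard = 8361.27 cm².
So 55.24 × 8361.27 ≈ 461900 cm².

461900 cm²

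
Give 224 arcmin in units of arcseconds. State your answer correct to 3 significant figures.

13400 arcsec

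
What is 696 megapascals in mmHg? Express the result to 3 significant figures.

5.22e+6 millimeters of mercury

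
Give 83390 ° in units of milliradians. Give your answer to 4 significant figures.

1.455e+6 mrad

1 degree = 17.4533 mrad.
83390 × 17.4533 ≈ 1.455e+6 mrad.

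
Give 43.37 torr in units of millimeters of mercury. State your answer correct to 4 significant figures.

43.37 mmHg

1 torr = 1.00000 mmHg.
43.37 × 1.00000 ≈ 43.37 mmHg.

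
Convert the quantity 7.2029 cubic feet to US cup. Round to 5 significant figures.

862.10 US cups

1 cubic foot = 119.688 US cups.
Thus 7.2029 × 119.688 ≈ 862.10 US cup.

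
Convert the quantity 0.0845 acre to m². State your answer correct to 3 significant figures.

342 m²

1 acre = 4046.86 m².
Thus 0.0845 × 4046.86 ≈ 342 m².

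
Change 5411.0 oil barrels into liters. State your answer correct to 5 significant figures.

1 bbl = 158.987 L.
So 5411.0 × 158.987 ≈ 860280 L.

860280 liters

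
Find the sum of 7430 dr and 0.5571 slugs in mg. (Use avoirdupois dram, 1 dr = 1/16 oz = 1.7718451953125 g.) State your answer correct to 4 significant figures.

7430 dr = 1.31648 × 10^7 mg and 0.5571 slug = 8.13026 × 10^6 mg.
1.31648 × 10^7 + 8.13026 × 10^6 ≈ 2.130 × 10^7 mg.

2.130 × 10^7 milligrams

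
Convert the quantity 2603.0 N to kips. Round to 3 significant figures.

1 newton = 0.000224809 kip.
2603.0 × 0.000224809 ≈ 0.585 kip.

0.585 kips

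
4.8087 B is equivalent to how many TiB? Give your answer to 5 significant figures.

1 B = 9.09495 × 10^-13 tebibytes.
Then 4.8087 × 9.09495 × 10^-13 ≈ 4.3735 × 10^-12 TiB.

4.3735 × 10^-12 tebibytes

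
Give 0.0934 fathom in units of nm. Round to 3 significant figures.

1.71e+8 nanometers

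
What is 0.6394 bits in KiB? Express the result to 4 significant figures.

1 bit = 0.000122070 kibibytes.
Thus 0.6394 × 0.000122070 ≈ 7.805e-5 KiB.

7.805e-5 kibibytes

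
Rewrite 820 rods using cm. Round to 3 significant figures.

1 rod = 502.920 cm.
820 × 502.920 ≈ 412000 cm.

412000 centimeters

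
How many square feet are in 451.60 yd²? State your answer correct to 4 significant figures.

4064 ft²

1 yd² = 9.00000 ft².
451.60 × 9.00000 ≈ 4064 ft².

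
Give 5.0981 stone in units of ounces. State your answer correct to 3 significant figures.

1 st = 224.000 oz.
Then 5.0981 × 224.000 ≈ 1140 oz.

1140 oz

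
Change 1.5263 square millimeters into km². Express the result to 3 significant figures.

1.53 × 10^-12 square kilometers

1 square millimeter = 1.00000 × 10^-12 km².
Thus 1.5263 × 1.00000 × 10^-12 ≈ 1.53 × 10^-12 km².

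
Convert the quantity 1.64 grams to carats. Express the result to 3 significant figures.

8.20 carats

1 gram = 5.00000 carats.
Then 1.64 × 5.00000 ≈ 8.20 ct.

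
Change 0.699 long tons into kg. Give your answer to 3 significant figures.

710 kilograms

1 long ton = 1016.05 kg.
So 0.699 × 1016.05 ≈ 710 kg.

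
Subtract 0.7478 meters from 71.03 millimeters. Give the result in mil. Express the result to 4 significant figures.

-26640 mil

71.03 mm = 2796.46 mil and 0.7478 m = 29440.9 mil.
2796.46 − 29440.9 ≈ -26640 mil.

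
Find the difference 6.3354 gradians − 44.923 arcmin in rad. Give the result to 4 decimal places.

0.0864 radians

6.3354 grad = 0.0995162 rad and 44.923 arcmin = 0.0130676 rad.
0.0995162 − 0.0130676 ≈ 0.0864 rad.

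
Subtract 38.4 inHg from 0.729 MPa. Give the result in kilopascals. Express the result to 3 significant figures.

0.729 MPa = 729.000 kPa and 38.4 inHg = 130.037 kPa.
729.000 − 130.037 ≈ 599 kPa.

599 kPa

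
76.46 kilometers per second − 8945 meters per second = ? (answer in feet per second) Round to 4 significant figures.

76.46 km/s = 250853 ft/s and 8945 m/s = 29347.1 ft/s.
250853 − 29347.1 ≈ 221500 ft/s.

221500 ft/s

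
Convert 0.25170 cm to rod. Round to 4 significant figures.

0.0005005 rods

1 cm = 0.00198839 rods.
Thus 0.25170 × 0.00198839 ≈ 0.0005005 rod.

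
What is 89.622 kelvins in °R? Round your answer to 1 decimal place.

°R = K × 9/5.
Applying the formula gives 161.3 °R.

161.3 degrees Rankine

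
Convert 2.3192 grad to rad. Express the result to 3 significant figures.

0.0364 rad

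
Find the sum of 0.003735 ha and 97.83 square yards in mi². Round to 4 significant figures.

4.600 × 10^-5 square miles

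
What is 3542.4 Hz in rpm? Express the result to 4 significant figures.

1 hertz = 60.0000 rpm.
Thus 3542.4 × 60.0000 ≈ 212500 rpm.

212500 revolutions per minute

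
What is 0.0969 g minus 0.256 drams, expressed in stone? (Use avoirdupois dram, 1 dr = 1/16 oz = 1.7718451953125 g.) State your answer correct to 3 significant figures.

-5.62 × 10^-5 stone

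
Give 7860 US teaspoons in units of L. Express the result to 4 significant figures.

1 US teaspoon = 0.00492892 liters.
7860 × 0.00492892 ≈ 38.74 L.

38.74 L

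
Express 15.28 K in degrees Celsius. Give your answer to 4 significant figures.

-257.9 °C

K = °C + 273.15.
Applying the formula gives -257.9 °C.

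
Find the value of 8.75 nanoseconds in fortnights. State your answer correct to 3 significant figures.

1 ns = 8.26720 × 10^-16 fortnight.
8.75 × 8.26720 × 10^-16 ≈ 7.23 × 10^-15 fortnight.

7.23 × 10^-15 fortnight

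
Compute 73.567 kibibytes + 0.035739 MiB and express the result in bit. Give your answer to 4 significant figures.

73.567 KiB = 602661 bit and 0.035739 MiB = 299800 bit.
602661 + 299800 ≈ 902500 bit.

902500 bit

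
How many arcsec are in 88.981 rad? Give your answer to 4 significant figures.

1 radian = 206265 arcsec.
88.981 × 206265 ≈ 1.835 × 10^7 arcsec.

1.835 × 10^7 arcsec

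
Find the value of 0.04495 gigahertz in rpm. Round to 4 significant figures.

1 gigahertz = 6.00000 × 10^10 revolutions per minute.
Then 0.04495 × 6.00000 × 10^10 ≈ 2.697 × 10^9 rpm.

2.697 × 10^9 revolutions per minute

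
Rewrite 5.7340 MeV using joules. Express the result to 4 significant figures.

9.187e-13 J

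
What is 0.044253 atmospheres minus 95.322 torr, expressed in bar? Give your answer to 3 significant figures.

-0.0822 bar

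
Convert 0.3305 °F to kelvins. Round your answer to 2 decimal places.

K = (°F + 459.67) × 5/9.
Applying the formula gives 255.56 K.

255.56 kelvins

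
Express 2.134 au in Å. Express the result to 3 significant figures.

3.19e+21 angstroms

1 au = 1.49598e+21 Å.
Then 2.134 × 1.49598e+21 ≈ 3.19e+21 Å.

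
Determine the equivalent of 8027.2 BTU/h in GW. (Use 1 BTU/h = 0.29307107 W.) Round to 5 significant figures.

2.3525 × 10^-6 GW

1 BTU/h = 2.93071 × 10^-10 GW.
Then 8027.2 × 2.93071 × 10^-10 ≈ 2.3525 × 10^-6 GW.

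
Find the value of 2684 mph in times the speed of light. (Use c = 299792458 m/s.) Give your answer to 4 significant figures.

4.002e-6 c

1 mph = 1.49116e-9 c.
So 2684 × 1.49116e-9 ≈ 4.002e-6 c.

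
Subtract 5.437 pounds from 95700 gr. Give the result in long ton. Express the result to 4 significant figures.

95700 gr = 0.00610332 long ton and 5.437 lb = 0.00242723 long ton.
0.00610332 − 0.00242723 ≈ 0.003676 long ton.

0.003676 long tons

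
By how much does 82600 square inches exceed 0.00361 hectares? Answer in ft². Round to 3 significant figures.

82600 in² = 573.611 ft² and 0.00361 ha = 388.577 ft².
573.611 − 388.577 ≈ 185 ft².

185 ft²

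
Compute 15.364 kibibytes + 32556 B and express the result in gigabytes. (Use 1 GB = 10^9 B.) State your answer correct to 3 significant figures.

4.83e-5 gigabytes

15.364 KiB = 1.57327e-5 GB and 32556 B = 3.25560e-5 GB.
1.57327e-5 + 3.25560e-5 ≈ 4.83e-5 GB.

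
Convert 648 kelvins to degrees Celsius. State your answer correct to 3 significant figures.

K = °C + 273.15.
Applying the formula gives 375 °C.

375 °C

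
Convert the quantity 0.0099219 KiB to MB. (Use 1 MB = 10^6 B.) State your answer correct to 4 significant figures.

1.016 × 10^-5 MB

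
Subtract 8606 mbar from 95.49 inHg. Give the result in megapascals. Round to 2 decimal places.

95.49 inHg = 0.323366 MPa and 8606 mbar = 0.860600 MPa.
0.323366 − 0.860600 ≈ -0.54 MPa.

-0.54 MPa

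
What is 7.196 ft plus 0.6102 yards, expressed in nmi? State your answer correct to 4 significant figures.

0.001486 nautical miles

7.196 ft = 0.00118431 nmi and 0.6102 yd = 0.000301278 nmi.
0.00118431 + 0.000301278 ≈ 0.001486 nmi.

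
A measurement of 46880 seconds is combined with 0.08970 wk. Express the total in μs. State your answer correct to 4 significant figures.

46880 s = 4.68800e+10 μs and 0.08970 wk = 5.42506e+10 μs.
4.68800e+10 + 5.42506e+10 ≈ 1.011e+11 μs.

1.011e+11 microseconds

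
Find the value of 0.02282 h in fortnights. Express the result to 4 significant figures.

6.792 × 10^-5 fortnight

1 h = 0.00297619 fortnight.
So 0.02282 × 0.00297619 ≈ 6.792 × 10^-5 fortnight.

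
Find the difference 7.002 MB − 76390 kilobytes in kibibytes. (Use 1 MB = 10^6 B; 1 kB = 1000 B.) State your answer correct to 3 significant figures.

-67800 KiB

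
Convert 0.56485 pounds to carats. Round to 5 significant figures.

1 lb = 2267.96 ct.
Then 0.56485 × 2267.96 ≈ 1281.1 ct.

1281.1 carats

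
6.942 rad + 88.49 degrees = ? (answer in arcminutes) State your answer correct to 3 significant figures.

29200 arcmin

6.942 rad = 23864.8 arcmin and 88.49 ° = 5309.40 arcmin.
23864.8 + 5309.40 ≈ 29200 arcmin.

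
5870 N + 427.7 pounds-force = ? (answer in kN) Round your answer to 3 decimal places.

7.773 kilonewtons

5870 N = 5.870000 kN and 427.7 lbf = 1.902504 kN.
5.870000 + 1.902504 ≈ 7.773 kN.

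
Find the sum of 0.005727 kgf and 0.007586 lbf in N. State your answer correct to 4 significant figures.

0.005727 kgf = 0.0561627 N and 0.007586 lbf = 0.0337442 N.
0.0561627 + 0.0337442 ≈ 0.08991 N.

0.08991 newtons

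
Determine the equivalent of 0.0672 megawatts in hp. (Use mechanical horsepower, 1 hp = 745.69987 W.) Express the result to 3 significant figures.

1 megawatt = 1341.02 horsepower.
0.0672 × 1341.02 ≈ 90.1 hp.

90.1 horsepower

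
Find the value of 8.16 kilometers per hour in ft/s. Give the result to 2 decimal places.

7.44 ft/s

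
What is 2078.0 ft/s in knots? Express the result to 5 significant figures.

1231.2 kn

1 foot per second = 0.592484 knots.
So 2078.0 × 0.592484 ≈ 1231.2 kn.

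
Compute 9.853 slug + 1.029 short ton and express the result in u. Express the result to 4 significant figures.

9.853 slug = 8.65946e+28 u and 1.029 short ton = 5.62163e+29 u.
8.65946e+28 + 5.62163e+29 ≈ 6.488e+29 u.

6.488e+29 u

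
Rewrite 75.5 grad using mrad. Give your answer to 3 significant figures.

1 grad = 15.7080 mrad.
75.5 × 15.7080 ≈ 1190 mrad.

1190 mrad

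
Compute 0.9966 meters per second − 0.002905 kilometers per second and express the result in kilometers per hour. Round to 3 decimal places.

0.9966 m/s = 3.58776 km/h and 0.002905 km/s = 10.4580 km/h.
3.58776 − 10.4580 ≈ -6.870 km/h.

-6.870 km/h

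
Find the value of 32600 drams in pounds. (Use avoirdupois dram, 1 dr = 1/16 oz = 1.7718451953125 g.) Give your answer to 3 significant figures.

1 dram = 0.00390625 lb.
Thus 32600 × 0.00390625 ≈ 127 lb.

127 lb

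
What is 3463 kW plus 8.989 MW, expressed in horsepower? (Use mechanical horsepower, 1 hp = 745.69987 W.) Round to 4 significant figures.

16700 horsepower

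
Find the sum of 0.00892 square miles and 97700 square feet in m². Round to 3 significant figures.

32200 m²

0.00892 mi² = 23102.7 m² and 97700 ft² = 9076.63 m².
23102.7 + 9076.63 ≈ 32200 m².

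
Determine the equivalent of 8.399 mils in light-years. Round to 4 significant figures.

2.255 × 10^-20 ly

1 mil = 2.68478 × 10^-21 light-years.
So 8.399 × 2.68478 × 10^-21 ≈ 2.255 × 10^-20 ly.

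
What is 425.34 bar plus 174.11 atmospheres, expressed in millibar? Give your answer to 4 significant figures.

425.34 bar = 425340 mbar and 174.11 atm = 176417 mbar.
425340 + 176417 ≈ 601800 mbar.

601800 mbar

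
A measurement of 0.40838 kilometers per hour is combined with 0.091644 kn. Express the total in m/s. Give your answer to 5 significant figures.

0.40838 km/h = 0.113439 m/s and 0.091644 kn = 0.0471457 m/s.
0.113439 + 0.0471457 ≈ 0.16058 m/s.

0.16058 meters per second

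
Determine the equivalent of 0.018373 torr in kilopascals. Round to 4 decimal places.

1 torr = 0.133322 kPa.
0.018373 × 0.133322 ≈ 0.0024 kPa.

0.0024 kilopascals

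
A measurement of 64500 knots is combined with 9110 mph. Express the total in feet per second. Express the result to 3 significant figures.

64500 kn = 108864 ft/s and 9110 mph = 13361.3 ft/s.
108864 + 13361.3 ≈ 122000 ft/s.

122000 feet per second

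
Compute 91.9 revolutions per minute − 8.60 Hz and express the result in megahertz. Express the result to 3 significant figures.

91.9 rpm = 1.53167e-6 MHz and 8.60 Hz = 8.60000e-6 MHz.
1.53167e-6 − 8.60000e-6 ≈ -7.07e-6 MHz.

-7.07e-6 MHz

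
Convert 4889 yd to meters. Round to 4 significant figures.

1 yd = 0.914400 m.
So 4889 × 0.914400 ≈ 4471 m.

4471 meters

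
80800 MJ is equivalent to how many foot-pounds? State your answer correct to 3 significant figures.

5.96 × 10^10 foot-pounds

1 MJ = 737562 foot-pounds.
Thus 80800 × 737562 ≈ 5.96 × 10^10 ft·lbf.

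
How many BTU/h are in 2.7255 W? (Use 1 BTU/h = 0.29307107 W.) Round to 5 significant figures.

9.2998 BTU/h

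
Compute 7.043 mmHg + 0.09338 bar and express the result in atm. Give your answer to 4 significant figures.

7.043 mmHg = 0.00926711 atm and 0.09338 bar = 0.0921589 atm.
0.00926711 + 0.0921589 ≈ 0.1014 atm.

0.1014 atm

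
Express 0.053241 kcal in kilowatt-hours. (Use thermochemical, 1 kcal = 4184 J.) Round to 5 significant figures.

1 kcal = 0.00116222 kWh.
0.053241 × 0.00116222 ≈ 6.1878e-5 kWh.

6.1878e-5 kilowatt-hours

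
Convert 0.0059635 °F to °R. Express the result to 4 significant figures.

459.7 °R

°R = °F + 459.67.
Applying the formula gives 459.7 °R.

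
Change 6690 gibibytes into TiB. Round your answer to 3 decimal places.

1 gibibyte = 0.0009765625 TiB.
Thus 6690 × 0.0009765625 ≈ 6.533 TiB.

6.533 TiB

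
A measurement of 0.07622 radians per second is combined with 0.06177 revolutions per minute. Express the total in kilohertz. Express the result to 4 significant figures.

0.07622 rad/s = 1.21308 × 10^-5 kHz and 0.06177 rpm = 1.02950 × 10^-6 kHz.
1.21308 × 10^-5 + 1.02950 × 10^-6 ≈ 1.316 × 10^-5 kHz.

1.316 × 10^-5 kilohertz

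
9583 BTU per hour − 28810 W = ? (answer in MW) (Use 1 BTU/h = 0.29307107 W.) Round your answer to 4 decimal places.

9583 BTU/h = 0.00280850 MW and 28810 W = 0.0288100 MW.
0.00280850 − 0.0288100 ≈ -0.0260 MW.

-0.0260 megawatts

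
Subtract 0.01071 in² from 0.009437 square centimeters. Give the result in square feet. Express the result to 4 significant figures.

-6.422 × 10^-5 square feet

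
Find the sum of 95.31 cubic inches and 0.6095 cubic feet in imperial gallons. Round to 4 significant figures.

95.31 in³ = 0.343559 imp gal and 0.6095 ft³ = 3.79648 imp gal.
0.343559 + 3.79648 ≈ 4.140 imp gal.

4.140 imperial gallons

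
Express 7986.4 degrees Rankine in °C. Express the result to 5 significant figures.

4163.7 °C

°R = (°C + 273.15) × 9/5.
Applying the formula gives 4163.7 °C.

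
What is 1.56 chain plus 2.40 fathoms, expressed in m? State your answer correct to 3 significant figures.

35.8 meters

1.56 chain = 31.3822 m and 2.40 fathom = 4.38912 m.
31.3822 + 4.38912 ≈ 35.8 m.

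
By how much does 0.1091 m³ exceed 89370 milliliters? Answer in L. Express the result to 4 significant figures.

0.1091 m³ = 109.100 L and 89370 mL = 89.3700 L.
109.100 − 89.3700 ≈ 19.73 L.

19.73 liters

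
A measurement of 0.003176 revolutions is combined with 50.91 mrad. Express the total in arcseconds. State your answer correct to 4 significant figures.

0.003176 rev = 4116.10 arcsec and 50.91 mrad = 10500.9 arcsec.
4116.10 + 10500.9 ≈ 14620 arcsec.

14620 arcsec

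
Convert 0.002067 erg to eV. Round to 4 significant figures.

1.290e+9 eV

1 erg = 6.24151e+11 eV.
Then 0.002067 × 6.24151e+11 ≈ 1.290e+9 eV.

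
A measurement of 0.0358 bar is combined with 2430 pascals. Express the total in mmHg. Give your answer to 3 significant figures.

45.1 millimeters of mercury

0.0358 bar = 26.8522 mmHg and 2430 Pa = 18.2265 mmHg.
26.8522 + 18.2265 ≈ 45.1 mmHg.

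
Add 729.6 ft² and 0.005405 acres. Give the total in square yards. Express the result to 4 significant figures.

107.2 yd²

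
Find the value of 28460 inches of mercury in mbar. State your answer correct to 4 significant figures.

963800 mbar

1 inch of mercury = 33.8639 millibar.
So 28460 × 33.8639 ≈ 963800 mbar.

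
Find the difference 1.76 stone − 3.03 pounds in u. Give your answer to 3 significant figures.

1.76 st = 6.73066 × 10^27 u and 3.03 lb = 8.27674 × 10^26 u.
6.73066 × 10^27 − 8.27674 × 10^26 ≈ 5.90 × 10^27 u.

5.90 × 10^27 atomic mass units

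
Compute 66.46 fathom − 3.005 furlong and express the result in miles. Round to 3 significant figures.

-0.300 mi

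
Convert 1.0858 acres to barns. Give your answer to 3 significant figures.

4.39e+31 barn

1 acre = 4.04686e+31 barn.
So 1.0858 × 4.04686e+31 ≈ 4.39e+31 barn.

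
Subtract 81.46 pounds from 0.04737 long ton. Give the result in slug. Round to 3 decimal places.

0.766 slug

0.04737 long ton = 3.29796 slug and 81.46 lb = 2.53185 slug.
3.29796 − 2.53185 ≈ 0.766 slug.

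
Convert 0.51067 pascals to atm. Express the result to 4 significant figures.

5.040e-6 atm

1 pascal = 9.86923e-6 atmospheres.
Then 0.51067 × 9.86923e-6 ≈ 5.040e-6 atm.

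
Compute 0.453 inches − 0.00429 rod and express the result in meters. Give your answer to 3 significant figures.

-0.0101 meters

0.453 in = 0.0115062 m and 0.00429 rod = 0.0215753 m.
0.0115062 − 0.0215753 ≈ -0.0101 m.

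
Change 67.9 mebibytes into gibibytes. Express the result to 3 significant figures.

0.0663 GiB

1 MiB = 0.0009765625 GiB.
Thus 67.9 × 0.0009765625 ≈ 0.0663 GiB.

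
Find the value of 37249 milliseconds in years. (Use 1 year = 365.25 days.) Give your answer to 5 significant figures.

1 millisecond = 3.168809e-11 yr.
37249 × 3.168809e-11 ≈ 1.1803e-6 yr.

1.1803e-6 yr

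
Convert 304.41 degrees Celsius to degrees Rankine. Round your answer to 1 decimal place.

1039.6 °R

°R = (°C + 273.15) × 9/5.
Applying the formula gives 1039.6 °R.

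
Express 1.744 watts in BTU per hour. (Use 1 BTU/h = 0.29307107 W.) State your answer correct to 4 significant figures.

5.951 BTU/h

1 watt = 3.41214 BTU per hour.
Then 1.744 × 3.41214 ≈ 5.951 BTU/h.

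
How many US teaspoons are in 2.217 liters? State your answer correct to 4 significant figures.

1 L = 202.884 US tsp.
So 2.217 × 202.884 ≈ 449.8 US tsp.

449.8 US tsp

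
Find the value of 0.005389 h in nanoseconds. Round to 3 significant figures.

1 hour = 3.60000 × 10^12 ns.
Thus 0.005389 × 3.60000 × 10^12 ≈ 1.94 × 10^10 ns.

1.94 × 10^10 ns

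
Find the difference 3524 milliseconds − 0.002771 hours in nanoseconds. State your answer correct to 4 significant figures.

-6.452 × 10^9 nanoseconds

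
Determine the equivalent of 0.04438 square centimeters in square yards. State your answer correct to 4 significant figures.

5.308 × 10^-6 square yards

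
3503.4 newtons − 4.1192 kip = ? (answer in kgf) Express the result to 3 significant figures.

-1510 kgf

3503.4 N = 357.247 kgf and 4.1192 kip = 1868.44 kgf.
357.247 − 1868.44 ≈ -1510 kgf.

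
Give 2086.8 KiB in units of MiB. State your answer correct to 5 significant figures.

2.0379 MiB

1 kibibyte = 0.0009765625 MiB.
So 2086.8 × 0.0009765625 ≈ 2.0379 MiB.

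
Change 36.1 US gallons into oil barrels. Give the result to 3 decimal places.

0.860 bbl

1 US gal = 0.0238095 bbl.
So 36.1 × 0.0238095 ≈ 0.860 bbl.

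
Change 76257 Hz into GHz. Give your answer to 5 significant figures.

7.6257 × 10^-5 gigahertz

1 Hz = 1.00000 × 10^-9 gigahertz.
So 76257 × 1.00000 × 10^-9 ≈ 7.6257 × 10^-5 GHz.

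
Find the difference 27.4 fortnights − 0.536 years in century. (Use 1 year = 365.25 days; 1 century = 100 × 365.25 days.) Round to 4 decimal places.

0.0051 century

27.4 fortnight = 0.0105024 century and 0.536 yr = 0.00536000 century.
0.0105024 − 0.00536000 ≈ 0.0051 century.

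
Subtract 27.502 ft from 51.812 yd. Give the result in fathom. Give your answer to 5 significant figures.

21.322 fathom

51.812 yd = 25.9060 fathom and 27.502 ft = 4.58367 fathom.
25.9060 − 4.58367 ≈ 21.322 fathom.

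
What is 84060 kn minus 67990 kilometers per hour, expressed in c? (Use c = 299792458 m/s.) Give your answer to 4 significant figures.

84060 kn = 0.000144247 c and 67990 km/h = 6.29973e-5 c.
0.000144247 − 6.29973e-5 ≈ 8.125e-5 c.

8.125e-5 times the speed of light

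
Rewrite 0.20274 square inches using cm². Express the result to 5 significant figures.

1.3080 cm²

1 in² = 6.45160 square centimeters.
0.20274 × 6.45160 ≈ 1.3080 cm².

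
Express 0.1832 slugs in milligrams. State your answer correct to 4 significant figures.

2.674 × 10^6 mg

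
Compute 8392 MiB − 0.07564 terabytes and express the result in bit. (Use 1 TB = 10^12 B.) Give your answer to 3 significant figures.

8392 MiB = 7.03972 × 10^10 bit and 0.07564 TB = 6.05120 × 10^11 bit.
7.03972 × 10^10 − 6.05120 × 10^11 ≈ -5.35 × 10^11 bit.

-5.35 × 10^11 bit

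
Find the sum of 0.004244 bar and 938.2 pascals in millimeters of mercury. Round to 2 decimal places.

0.004244 bar = 3.18326 mmHg and 938.2 Pa = 7.03708 mmHg.
3.18326 + 7.03708 ≈ 10.22 mmHg.

10.22 mmHg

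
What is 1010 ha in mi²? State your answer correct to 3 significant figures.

3.90 mi²

1 hectare = 0.00386102 mi².
So 1010 × 0.00386102 ≈ 3.90 mi².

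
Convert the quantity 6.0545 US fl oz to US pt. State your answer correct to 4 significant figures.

0.3784 US pt

1 US fl oz = 0.0625000 US pt.
Then 6.0545 × 0.0625000 ≈ 0.3784 US pt.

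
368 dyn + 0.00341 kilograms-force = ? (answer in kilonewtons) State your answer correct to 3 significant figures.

368 dyn = 3.68000e-6 kN and 0.00341 kgf = 3.34407e-5 kN.
3.68000e-6 + 3.34407e-5 ≈ 3.71e-5 kN.

3.71e-5 kilonewtons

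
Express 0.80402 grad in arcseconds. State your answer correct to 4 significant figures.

2605 arcseconds

1 gradian = 3240.00 arcsec.
So 0.80402 × 3240.00 ≈ 2605 arcsec.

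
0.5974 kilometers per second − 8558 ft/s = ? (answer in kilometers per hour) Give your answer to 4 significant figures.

-7240 kilometers per hour

0.5974 km/s = 2150.64 km/h and 8558 ft/s = 9390.52 km/h.
2150.64 − 9390.52 ≈ -7240 km/h.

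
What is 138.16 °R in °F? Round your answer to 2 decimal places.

-321.51 °F

°R = °F + 459.67.
Applying the formula gives -321.51 °F.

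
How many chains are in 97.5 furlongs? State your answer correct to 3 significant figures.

975 chains

1 furlong = 10.0000 chain.
97.5 × 10.0000 ≈ 975 chain.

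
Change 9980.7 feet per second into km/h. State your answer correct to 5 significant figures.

1 foot per second = 1.09728 km/h.
So 9980.7 × 1.09728 ≈ 10952 km/h.

10952 kilometers per hour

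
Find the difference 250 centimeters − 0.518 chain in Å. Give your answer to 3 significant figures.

-7.92 × 10^10 Å

250 cm = 2.50000 × 10^10 Å and 0.518 chain = 1.04205 × 10^11 Å.
2.50000 × 10^10 − 1.04205 × 10^11 ≈ -7.92 × 10^10 Å.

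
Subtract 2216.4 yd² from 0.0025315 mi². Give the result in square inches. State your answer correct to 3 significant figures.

0.0025315 mi² = 1.01627 × 10^7 in² and 2216.4 yd² = 2.87245 × 10^6 in².
1.01627 × 10^7 − 2.87245 × 10^6 ≈ 7.29 × 10^6 in².

7.29 × 10^6 square inches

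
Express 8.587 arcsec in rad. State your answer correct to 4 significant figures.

4.163e-5 rad

1 arcsec = 4.84814e-6 radians.
Then 8.587 × 4.84814e-6 ≈ 4.163e-5 rad.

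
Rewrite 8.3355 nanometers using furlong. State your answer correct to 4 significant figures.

1 nanometer = 4.97097e-12 furlongs.
So 8.3355 × 4.97097e-12 ≈ 4.144e-11 furlong.

4.144e-11 furlong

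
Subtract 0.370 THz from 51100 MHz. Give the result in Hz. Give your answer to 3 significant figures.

-3.19 × 10^11 hertz

51100 MHz = 5.11000 × 10^10 Hz and 0.370 THz = 3.70000 × 10^11 Hz.
5.11000 × 10^10 − 3.70000 × 10^11 ≈ -3.19 × 10^11 Hz.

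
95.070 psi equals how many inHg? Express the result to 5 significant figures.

193.56 inHg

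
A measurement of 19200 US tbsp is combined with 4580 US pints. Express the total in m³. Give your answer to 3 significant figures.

2.45 cubic meters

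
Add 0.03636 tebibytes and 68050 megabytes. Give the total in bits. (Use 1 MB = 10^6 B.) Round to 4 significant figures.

8.642e+11 bit

0.03636 TiB = 3.19826e+11 bit and 68050 MB = 5.44400e+11 bit.
3.19826e+11 + 5.44400e+11 ≈ 8.642e+11 bit.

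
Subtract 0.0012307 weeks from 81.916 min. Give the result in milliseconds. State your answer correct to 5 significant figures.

4.1706 × 10^6 ms

81.916 min = 4.91496 × 10^6 ms and 0.0012307 wk = 744327 ms.
4.91496 × 10^6 − 744327 ≈ 4.1706 × 10^6 ms.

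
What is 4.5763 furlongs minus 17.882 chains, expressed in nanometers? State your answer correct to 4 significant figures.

5.609 × 10^11 nm

4.5763 furlong = 9.20605 × 10^11 nm and 17.882 chain = 3.59729 × 10^11 nm.
9.20605 × 10^11 − 3.59729 × 10^11 ≈ 5.609 × 10^11 nm.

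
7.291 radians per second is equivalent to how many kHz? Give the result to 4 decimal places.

1 rad/s = 0.000159155 kHz.
7.291 × 0.000159155 ≈ 0.0012 kHz.

0.0012 kHz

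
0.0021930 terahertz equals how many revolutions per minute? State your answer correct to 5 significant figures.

1.3158 × 10^11 rpm

1 THz = 6.00000 × 10^13 revolutions per minute.
Then 0.0021930 × 6.00000 × 10^13 ≈ 1.3158 × 10^11 rpm.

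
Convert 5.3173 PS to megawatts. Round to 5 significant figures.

0.0039109 MW

1 PS = 0.000735499 megawatts.
Then 5.3173 × 0.000735499 ≈ 0.0039109 MW.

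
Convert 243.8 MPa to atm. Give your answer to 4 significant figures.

2406 atmospheres

1 megapascal = 9.86923 atmospheres.
Thus 243.8 × 9.86923 ≈ 2406 atm.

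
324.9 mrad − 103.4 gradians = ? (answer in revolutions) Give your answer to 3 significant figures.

324.9 mrad = 0.0517094 rev and 103.4 grad = 0.258500 rev.
0.0517094 − 0.258500 ≈ -0.207 rev.

-0.207 rev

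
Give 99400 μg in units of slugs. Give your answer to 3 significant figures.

6.81e-6 slug

1 μg = 6.85218e-11 slugs.
So 99400 × 6.85218e-11 ≈ 6.81e-6 slug.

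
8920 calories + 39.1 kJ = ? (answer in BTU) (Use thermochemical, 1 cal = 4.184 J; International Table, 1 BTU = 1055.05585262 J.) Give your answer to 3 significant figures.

8920 cal = 35.3737 BTU and 39.1 kJ = 37.0596 BTU.
35.3737 + 37.0596 ≈ 72.4 BTU.

72.4 BTU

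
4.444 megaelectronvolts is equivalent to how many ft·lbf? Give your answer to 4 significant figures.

1 MeV = 1.18170 × 10^-13 ft·lbf.
Thus 4.444 × 1.18170 × 10^-13 ≈ 5.251 × 10^-13 ft·lbf.

5.251 × 10^-13 ft·lbf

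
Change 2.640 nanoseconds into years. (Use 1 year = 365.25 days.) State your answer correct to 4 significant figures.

1 nanosecond = 3.16881 × 10^-17 yr.
Then 2.640 × 3.16881 × 10^-17 ≈ 8.366 × 10^-17 yr.

8.366 × 10^-17 yr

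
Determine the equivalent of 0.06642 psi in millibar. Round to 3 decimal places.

1 psi = 68.9476 millibar.
Thus 0.06642 × 68.9476 ≈ 4.579 mbar.

4.579 millibar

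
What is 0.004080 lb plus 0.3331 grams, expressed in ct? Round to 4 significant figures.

10.92 carats

0.004080 lb = 9.25328 ct and 0.3331 g = 1.66550 ct.
9.25328 + 1.66550 ≈ 10.92 ct.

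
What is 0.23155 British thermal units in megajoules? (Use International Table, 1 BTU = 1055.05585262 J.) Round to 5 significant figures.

0.00024430 MJ

1 BTU = 0.00105506 megajoules.
0.23155 × 0.00105506 ≈ 0.00024430 MJ.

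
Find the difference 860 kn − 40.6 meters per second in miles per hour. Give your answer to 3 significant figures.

860 kn = 989.670 mph and 40.6 m/s = 90.8196 mph.
989.670 − 90.8196 ≈ 899 mph.

899 mph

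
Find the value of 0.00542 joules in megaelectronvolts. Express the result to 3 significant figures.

3.38e+10 megaelectronvolts

1 J = 6.24151e+12 MeV.
So 0.00542 × 6.24151e+12 ≈ 3.38e+10 MeV.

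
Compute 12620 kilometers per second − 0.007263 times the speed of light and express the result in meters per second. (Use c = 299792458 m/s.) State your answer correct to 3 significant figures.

1.04 × 10^7 m/s

12620 km/s = 1.26200 × 10^7 m/s and 0.007263 c = 2.17739 × 10^6 m/s.
1.26200 × 10^7 − 2.17739 × 10^6 ≈ 1.04 × 10^7 m/s.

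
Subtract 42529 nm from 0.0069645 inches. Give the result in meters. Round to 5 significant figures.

0.0069645 in = 0.000176898 m and 42529 nm = 4.25290 × 10^-5 m.
0.000176898 − 4.25290 × 10^-5 ≈ 0.00013437 m.

0.00013437 m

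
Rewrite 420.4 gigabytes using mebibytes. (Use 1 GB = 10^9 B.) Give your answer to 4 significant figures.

400900 mebibytes

1 gigabyte = 953.674 MiB.
So 420.4 × 953.674 ≈ 400900 MiB.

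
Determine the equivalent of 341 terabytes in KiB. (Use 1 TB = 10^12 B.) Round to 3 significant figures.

1 terabyte = 9.765625e+8 KiB.
So 341 × 9.765625e+8 ≈ 3.33e+11 KiB.

3.33e+11 KiB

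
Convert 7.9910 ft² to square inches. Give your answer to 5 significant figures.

1 ft² = 144.000 in².
7.9910 × 144.000 ≈ 1150.7 in².

1150.7 in²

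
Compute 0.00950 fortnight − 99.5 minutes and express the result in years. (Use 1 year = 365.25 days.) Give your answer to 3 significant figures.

0.000175 yr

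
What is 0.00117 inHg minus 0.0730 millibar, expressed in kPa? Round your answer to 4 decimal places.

0.00117 inHg = 0.00396207 kPa and 0.0730 mbar = 0.00730000 kPa.
0.00396207 − 0.00730000 ≈ -0.0033 kPa.

-0.0033 kPa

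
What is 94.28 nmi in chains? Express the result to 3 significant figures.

8680 chain

1 nmi = 92.0624 chain.
So 94.28 × 92.0624 ≈ 8680 chain.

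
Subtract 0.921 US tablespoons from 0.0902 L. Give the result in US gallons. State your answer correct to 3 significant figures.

0.0202 US gal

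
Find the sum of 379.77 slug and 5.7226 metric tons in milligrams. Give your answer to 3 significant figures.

379.77 slug = 5.54233e+9 mg and 5.7226 t = 5.72260e+9 mg.
5.54233e+9 + 5.72260e+9 ≈ 1.13e+10 mg.

1.13e+10 mg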